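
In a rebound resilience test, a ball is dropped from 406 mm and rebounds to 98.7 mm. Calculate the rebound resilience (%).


Resilience = h_rebound / h_drop * 100
= 98.7 / 406 * 100
= 24.3%

24.3%


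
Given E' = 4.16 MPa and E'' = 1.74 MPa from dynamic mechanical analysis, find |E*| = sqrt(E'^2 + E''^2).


|E*| = sqrt(E'^2 + E''^2)
= sqrt(4.16^2 + 1.74^2)
= sqrt(17.3056 + 3.0276)
= 4.509 MPa

4.509 MPa


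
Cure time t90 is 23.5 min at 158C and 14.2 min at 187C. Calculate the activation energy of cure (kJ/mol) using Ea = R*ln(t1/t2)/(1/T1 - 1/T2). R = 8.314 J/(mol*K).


T1 = 431.15 K, T2 = 460.15 K
1/T1 - 1/T2 = 1.4617e-04
ln(t1/t2) = ln(23.5/14.2) = 0.5038
Ea = 8.314 * 0.5038 / 1.4617e-04 = 28652.4781 J/mol
Ea = 28.65 kJ/mol

28.65 kJ/mol


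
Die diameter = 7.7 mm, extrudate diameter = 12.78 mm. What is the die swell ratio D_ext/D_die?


Die swell ratio = D_extrudate / D_die
= 12.78 / 7.7
= 1.66

Die swell = 1.66


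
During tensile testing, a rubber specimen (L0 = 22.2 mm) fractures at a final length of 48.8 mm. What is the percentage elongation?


Elongation = (Lf - L0) / L0 * 100
= (48.8 - 22.2) / 22.2 * 100
= 26.6 / 22.2 * 100
= 119.8%

119.8%


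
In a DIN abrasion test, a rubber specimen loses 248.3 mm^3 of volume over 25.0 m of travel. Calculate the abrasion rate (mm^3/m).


Rate = volume_loss / distance
= 248.3 / 25.0
= 9.932 mm^3/m

9.932 mm^3/m


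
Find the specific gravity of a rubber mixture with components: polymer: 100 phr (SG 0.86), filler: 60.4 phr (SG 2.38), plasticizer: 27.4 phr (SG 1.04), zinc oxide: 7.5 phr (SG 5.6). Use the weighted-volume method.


Sum of weights = 195.3
Volume contributions:
  polymer: 100/0.86 = 116.2791
  filler: 60.4/2.38 = 25.3782
  plasticizer: 27.4/1.04 = 26.3462
  zinc oxide: 7.5/5.6 = 1.3393
Sum of volumes = 169.3427
SG = 195.3 / 169.3427 = 1.153

SG = 1.153


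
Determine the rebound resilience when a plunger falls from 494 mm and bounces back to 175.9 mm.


Resilience = h_rebound / h_drop * 100
= 175.9 / 494 * 100
= 35.6%

35.6%


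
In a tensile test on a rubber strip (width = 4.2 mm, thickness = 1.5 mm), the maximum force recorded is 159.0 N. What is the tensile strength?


Area = width * thickness = 4.2 * 1.5 = 6.3 mm^2
TS = force / area = 159.0 / 6.3 = 25.24 MPa

25.24 MPa


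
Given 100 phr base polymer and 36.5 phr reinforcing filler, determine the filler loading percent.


Filler % = filler / (rubber + filler) * 100
= 36.5 / (100 + 36.5) * 100
= 36.5 / 136.5 * 100
= 26.74%

26.74%


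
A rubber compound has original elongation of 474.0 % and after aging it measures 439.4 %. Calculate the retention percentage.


Retention = aged / original * 100
= 439.4 / 474.0 * 100
= 92.7%

92.7%


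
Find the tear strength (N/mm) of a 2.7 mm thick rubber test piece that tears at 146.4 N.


Tear strength = force / thickness
= 146.4 / 2.7
= 54.22 N/mm

54.22 N/mm


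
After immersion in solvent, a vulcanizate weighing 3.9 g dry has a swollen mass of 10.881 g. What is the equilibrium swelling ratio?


Q = W_swollen / W_dry
Q = 10.881 / 3.9
Q = 2.79

Q = 2.79


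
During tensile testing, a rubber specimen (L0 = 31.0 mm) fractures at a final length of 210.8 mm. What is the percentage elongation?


Elongation = (Lf - L0) / L0 * 100
= (210.8 - 31.0) / 31.0 * 100
= 179.8 / 31.0 * 100
= 580.0%

580.0%


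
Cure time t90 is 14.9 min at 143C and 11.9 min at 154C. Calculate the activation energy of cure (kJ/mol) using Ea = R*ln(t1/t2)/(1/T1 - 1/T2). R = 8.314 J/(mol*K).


T1 = 416.15 K, T2 = 427.15 K
1/T1 - 1/T2 = 6.1882e-05
ln(t1/t2) = ln(14.9/11.9) = 0.2248
Ea = 8.314 * 0.2248 / 6.1882e-05 = 30205.6386 J/mol
Ea = 30.21 kJ/mol

30.21 kJ/mol


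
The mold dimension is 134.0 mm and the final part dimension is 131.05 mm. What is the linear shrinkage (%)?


Shrinkage = (mold - part) / mold * 100
= (134.0 - 131.05) / 134.0 * 100
= 2.95 / 134.0 * 100
= 2.2%

2.2%


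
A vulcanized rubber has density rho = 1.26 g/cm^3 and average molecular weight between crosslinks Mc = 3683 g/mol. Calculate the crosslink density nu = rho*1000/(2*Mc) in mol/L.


nu = rho * 1000 / (2 * Mc)
nu = 1.26 * 1000 / (2 * 3683)
nu = 1260.0 / 7366
nu = 0.1711 mol/L

0.1711 mol/L


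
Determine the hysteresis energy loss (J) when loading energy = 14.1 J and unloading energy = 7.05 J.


Hysteresis loss = loading - unloading
= 14.1 - 7.05
= 7.05 J

7.05 J


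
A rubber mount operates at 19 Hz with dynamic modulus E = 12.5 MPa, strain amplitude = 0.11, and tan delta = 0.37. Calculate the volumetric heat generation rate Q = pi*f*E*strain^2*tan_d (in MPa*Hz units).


Q = pi * f * E * strain^2 * tan_d
= pi * 19 * 12.5 * 0.11^2 * 0.37
= pi * 19 * 12.5 * 0.0121 * 0.37
= 3.3404

Q = 3.3404


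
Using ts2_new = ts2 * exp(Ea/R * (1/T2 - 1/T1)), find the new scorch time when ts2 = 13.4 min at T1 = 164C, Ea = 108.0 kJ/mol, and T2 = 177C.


Convert temperatures: T1 = 164 + 273.15 = 437.15 K, T2 = 177 + 273.15 = 450.15 K
ts2_new = 13.4 * exp(108000 / 8.314 * (1/450.15 - 1/437.15))
1/T2 - 1/T1 = -6.6063e-05
ts2_new = 5.68 min

5.68 min


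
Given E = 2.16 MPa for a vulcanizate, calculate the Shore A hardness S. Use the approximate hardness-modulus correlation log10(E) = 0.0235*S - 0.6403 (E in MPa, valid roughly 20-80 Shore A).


log10(E) = 0.0235*S - 0.6403  =>  S = (log10(E) + 0.6403) / 0.0235
log10(2.16) = 0.334454
S = (0.334454 + 0.6403) / 0.0235 = 0.974754 / 0.0235
S = 41.5

Shore A = 41.5


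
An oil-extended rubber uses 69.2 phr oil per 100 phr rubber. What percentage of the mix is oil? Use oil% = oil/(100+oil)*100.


Oil % = oil / (100 + oil) * 100
= 69.2 / (100 + 69.2) * 100
= 69.2 / 169.2 * 100
= 40.9%

40.9%


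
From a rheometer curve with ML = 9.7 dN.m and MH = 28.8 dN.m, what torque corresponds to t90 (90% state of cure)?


M90 = ML + 0.9 * (MH - ML)
M90 = 9.7 + 0.9 * (28.8 - 9.7)
M90 = 9.7 + 0.9 * 19.1
M90 = 26.89 dN.m

26.89 dN.m


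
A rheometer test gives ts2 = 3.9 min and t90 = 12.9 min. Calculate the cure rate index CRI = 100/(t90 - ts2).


CRI = 100 / (t90 - ts2)
= 100 / (12.9 - 3.9)
= 100 / 9.0
= 11.11 min^-1

11.11 min^-1


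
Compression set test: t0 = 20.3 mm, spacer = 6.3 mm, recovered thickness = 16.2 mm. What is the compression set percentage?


CS = (t0 - recovered) / (t0 - ts) * 100
= (20.3 - 16.2) / (20.3 - 6.3) * 100
= 4.1 / 14.0 * 100
= 29.3%

29.3%


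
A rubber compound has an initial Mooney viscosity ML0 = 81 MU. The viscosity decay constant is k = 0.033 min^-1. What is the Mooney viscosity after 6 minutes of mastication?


ML = ML0 * exp(-k * t)
ML = 81 * exp(-0.033 * 6)
ML = 81 * 0.8204
ML = 66.45 MU

66.45 MU


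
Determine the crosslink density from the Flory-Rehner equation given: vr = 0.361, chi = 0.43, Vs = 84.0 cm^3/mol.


ln(1 - vr) = ln(1 - 0.361) = -0.4479
Numerator = -((-0.4479) + 0.361 + 0.43 * 0.361^2) = 0.0308
Denominator = 84.0 * (0.361^(1/3) - 0.361/2) = 44.6491
nu = 0.0308 / 44.6491 = 6.9011e-04 mol/cm^3

6.9011e-04 mol/cm^3


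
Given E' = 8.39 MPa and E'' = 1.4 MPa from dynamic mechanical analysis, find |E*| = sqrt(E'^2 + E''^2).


|E*| = sqrt(E'^2 + E''^2)
= sqrt(8.39^2 + 1.4^2)
= sqrt(70.3921 + 1.9600)
= 8.506 MPa

8.506 MPa


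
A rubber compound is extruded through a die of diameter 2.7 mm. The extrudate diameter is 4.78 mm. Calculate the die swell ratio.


Die swell ratio = D_extrudate / D_die
= 4.78 / 2.7
= 1.77

Die swell = 1.77


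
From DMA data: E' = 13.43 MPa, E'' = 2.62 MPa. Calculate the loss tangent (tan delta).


tan delta = E'' / E'
= 2.62 / 13.43
= 0.1951

tan delta = 0.1951


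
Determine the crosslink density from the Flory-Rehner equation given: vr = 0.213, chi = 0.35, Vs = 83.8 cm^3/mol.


ln(1 - vr) = ln(1 - 0.213) = -0.2395
Numerator = -((-0.2395) + 0.213 + 0.35 * 0.213^2) = 0.0106
Denominator = 83.8 * (0.213^(1/3) - 0.213/2) = 41.1214
nu = 0.0106 / 41.1214 = 2.5894e-04 mol/cm^3

2.5894e-04 mol/cm^3


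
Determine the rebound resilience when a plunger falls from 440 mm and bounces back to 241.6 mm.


Resilience = h_rebound / h_drop * 100
= 241.6 / 440 * 100
= 54.9%

54.9%


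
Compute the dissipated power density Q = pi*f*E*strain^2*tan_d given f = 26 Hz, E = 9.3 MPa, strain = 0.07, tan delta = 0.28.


Q = pi * f * E * strain^2 * tan_d
= pi * 26 * 9.3 * 0.07^2 * 0.28
= pi * 26 * 9.3 * 0.0049 * 0.28
= 1.0422

Q = 1.0422


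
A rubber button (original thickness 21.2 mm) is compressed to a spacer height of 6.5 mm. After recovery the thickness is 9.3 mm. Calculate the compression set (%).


CS = (t0 - recovered) / (t0 - ts) * 100
= (21.2 - 9.3) / (21.2 - 6.5) * 100
= 11.9 / 14.7 * 100
= 81.0%

81.0%


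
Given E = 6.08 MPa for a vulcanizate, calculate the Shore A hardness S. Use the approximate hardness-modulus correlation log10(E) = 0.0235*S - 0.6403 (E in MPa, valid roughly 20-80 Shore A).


log10(E) = 0.0235*S - 0.6403  =>  S = (log10(E) + 0.6403) / 0.0235
log10(6.08) = 0.783904
S = (0.783904 + 0.6403) / 0.0235 = 1.424204 / 0.0235
S = 60.6

Shore A = 60.6


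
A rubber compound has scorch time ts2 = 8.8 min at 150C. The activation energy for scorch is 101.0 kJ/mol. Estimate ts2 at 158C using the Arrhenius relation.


Convert temperatures: T1 = 150 + 273.15 = 423.15 K, T2 = 158 + 273.15 = 431.15 K
ts2_new = 8.8 * exp(101000 / 8.314 * (1/431.15 - 1/423.15))
1/T2 - 1/T1 = -4.3850e-05
ts2_new = 5.17 min

5.17 min


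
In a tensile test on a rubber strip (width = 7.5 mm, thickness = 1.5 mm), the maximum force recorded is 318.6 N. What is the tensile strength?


Area = width * thickness = 7.5 * 1.5 = 11.25 mm^2
TS = force / area = 318.6 / 11.25 = 28.32 MPa

28.32 MPa


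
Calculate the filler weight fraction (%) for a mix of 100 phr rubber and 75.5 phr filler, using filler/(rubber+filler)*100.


Filler % = filler / (rubber + filler) * 100
= 75.5 / (100 + 75.5) * 100
= 75.5 / 175.5 * 100
= 43.02%

43.02%


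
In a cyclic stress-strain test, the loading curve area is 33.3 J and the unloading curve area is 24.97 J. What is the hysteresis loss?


Hysteresis loss = loading - unloading
= 33.3 - 24.97
= 8.33 J

8.33 J


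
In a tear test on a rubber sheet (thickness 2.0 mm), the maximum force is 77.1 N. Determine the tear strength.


Tear strength = force / thickness
= 77.1 / 2.0
= 38.55 N/mm

38.55 N/mm


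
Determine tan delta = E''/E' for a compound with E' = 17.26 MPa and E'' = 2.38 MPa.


tan delta = E'' / E'
= 2.38 / 17.26
= 0.1379

tan delta = 0.1379


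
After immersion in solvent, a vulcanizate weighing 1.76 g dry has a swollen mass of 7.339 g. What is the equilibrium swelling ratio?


Q = W_swollen / W_dry
Q = 7.339 / 1.76
Q = 4.17

Q = 4.17


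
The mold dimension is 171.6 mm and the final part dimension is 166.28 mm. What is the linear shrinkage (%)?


Shrinkage = (mold - part) / mold * 100
= (171.6 - 166.28) / 171.6 * 100
= 5.32 / 171.6 * 100
= 3.1%

3.1%


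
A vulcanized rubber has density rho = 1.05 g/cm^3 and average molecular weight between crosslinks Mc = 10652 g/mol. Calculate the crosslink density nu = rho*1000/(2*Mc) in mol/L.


nu = rho * 1000 / (2 * Mc)
nu = 1.05 * 1000 / (2 * 10652)
nu = 1050.0 / 21304
nu = 0.0493 mol/L

0.0493 mol/L


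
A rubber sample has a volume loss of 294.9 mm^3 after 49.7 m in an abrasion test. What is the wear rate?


Rate = volume_loss / distance
= 294.9 / 49.7
= 5.934 mm^3/m

5.934 mm^3/m


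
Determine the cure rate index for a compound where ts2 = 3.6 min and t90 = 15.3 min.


CRI = 100 / (t90 - ts2)
= 100 / (15.3 - 3.6)
= 100 / 11.7
= 8.55 min^-1

8.55 min^-1


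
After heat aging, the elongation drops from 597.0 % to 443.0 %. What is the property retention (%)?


Retention = aged / original * 100
= 443.0 / 597.0 * 100
= 74.2%

74.2%


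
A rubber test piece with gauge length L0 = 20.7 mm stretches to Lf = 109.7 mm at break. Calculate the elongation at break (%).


Elongation = (Lf - L0) / L0 * 100
= (109.7 - 20.7) / 20.7 * 100
= 89.0 / 20.7 * 100
= 430.0%

430.0%


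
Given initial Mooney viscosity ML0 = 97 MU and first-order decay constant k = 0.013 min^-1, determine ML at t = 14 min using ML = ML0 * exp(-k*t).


ML = ML0 * exp(-k * t)
ML = 97 * exp(-0.013 * 14)
ML = 97 * 0.8336
ML = 80.86 MU

80.86 MU


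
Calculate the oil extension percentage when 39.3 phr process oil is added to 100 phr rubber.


Oil % = oil / (100 + oil) * 100
= 39.3 / (100 + 39.3) * 100
= 39.3 / 139.3 * 100
= 28.21%

28.21%


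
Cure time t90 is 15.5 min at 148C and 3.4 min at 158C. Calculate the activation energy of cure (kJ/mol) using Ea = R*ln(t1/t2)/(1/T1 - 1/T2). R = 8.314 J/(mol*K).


T1 = 421.15 K, T2 = 431.15 K
1/T1 - 1/T2 = 5.5073e-05
ln(t1/t2) = ln(15.5/3.4) = 1.5171
Ea = 8.314 * 1.5171 / 5.5073e-05 = 229023.0995 J/mol
Ea = 229.02 kJ/mol

229.02 kJ/mol


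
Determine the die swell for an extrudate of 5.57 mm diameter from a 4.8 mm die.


Die swell ratio = D_extrudate / D_die
= 5.57 / 4.8
= 1.16

Die swell = 1.16


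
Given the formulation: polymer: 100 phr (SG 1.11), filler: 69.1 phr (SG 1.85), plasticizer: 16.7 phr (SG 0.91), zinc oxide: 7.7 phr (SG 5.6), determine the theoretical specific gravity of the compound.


Sum of weights = 193.5
Volume contributions:
  polymer: 100/1.11 = 90.0901
  filler: 69.1/1.85 = 37.3514
  plasticizer: 16.7/0.91 = 18.3516
  zinc oxide: 7.7/5.6 = 1.3750
Sum of volumes = 147.1681
SG = 193.5 / 147.1681 = 1.315

SG = 1.315


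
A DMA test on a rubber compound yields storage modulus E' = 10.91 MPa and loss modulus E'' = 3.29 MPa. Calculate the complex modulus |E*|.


|E*| = sqrt(E'^2 + E''^2)
= sqrt(10.91^2 + 3.29^2)
= sqrt(119.0281 + 10.8241)
= 11.395 MPa

11.395 MPa


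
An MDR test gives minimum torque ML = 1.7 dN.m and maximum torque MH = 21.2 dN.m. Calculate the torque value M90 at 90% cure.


M90 = ML + 0.9 * (MH - ML)
M90 = 1.7 + 0.9 * (21.2 - 1.7)
M90 = 1.7 + 0.9 * 19.5
M90 = 19.25 dN.m

19.25 dN.m


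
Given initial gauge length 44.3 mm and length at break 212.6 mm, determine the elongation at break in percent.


Elongation = (Lf - L0) / L0 * 100
= (212.6 - 44.3) / 44.3 * 100
= 168.3 / 44.3 * 100
= 379.9%

379.9%


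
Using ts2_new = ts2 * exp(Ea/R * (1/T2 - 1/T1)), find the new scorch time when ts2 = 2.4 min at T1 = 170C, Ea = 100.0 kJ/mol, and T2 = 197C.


Convert temperatures: T1 = 170 + 273.15 = 443.15 K, T2 = 197 + 273.15 = 470.15 K
ts2_new = 2.4 * exp(100000 / 8.314 * (1/470.15 - 1/443.15))
1/T2 - 1/T1 = -1.2959e-04
ts2_new = 0.5 min

0.5 min


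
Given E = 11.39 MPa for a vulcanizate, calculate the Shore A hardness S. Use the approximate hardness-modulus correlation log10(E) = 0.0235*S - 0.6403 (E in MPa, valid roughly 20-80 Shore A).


log10(E) = 0.0235*S - 0.6403  =>  S = (log10(E) + 0.6403) / 0.0235
log10(11.39) = 1.056524
S = (1.056524 + 0.6403) / 0.0235 = 1.696824 / 0.0235
S = 72.2

Shore A = 72.2


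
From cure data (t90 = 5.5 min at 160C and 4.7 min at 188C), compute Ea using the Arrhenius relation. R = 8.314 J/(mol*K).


T1 = 433.15 K, T2 = 461.15 K
1/T1 - 1/T2 = 1.4018e-04
ln(t1/t2) = ln(5.5/4.7) = 0.1572
Ea = 8.314 * 0.1572 / 1.4018e-04 = 9322.7756 J/mol
Ea = 9.32 kJ/mol

9.32 kJ/mol


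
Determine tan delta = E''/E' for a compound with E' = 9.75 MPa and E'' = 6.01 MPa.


tan delta = E'' / E'
= 6.01 / 9.75
= 0.6164

tan delta = 0.6164


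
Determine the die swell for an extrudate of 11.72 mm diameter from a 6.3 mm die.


Die swell ratio = D_extrudate / D_die
= 11.72 / 6.3
= 1.86

Die swell = 1.86


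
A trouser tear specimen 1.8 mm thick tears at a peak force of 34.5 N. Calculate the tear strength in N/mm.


Tear strength = force / thickness
= 34.5 / 1.8
= 19.17 N/mm

19.17 N/mm


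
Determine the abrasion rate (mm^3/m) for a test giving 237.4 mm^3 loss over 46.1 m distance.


Rate = volume_loss / distance
= 237.4 / 46.1
= 5.15 mm^3/m

5.15 mm^3/m


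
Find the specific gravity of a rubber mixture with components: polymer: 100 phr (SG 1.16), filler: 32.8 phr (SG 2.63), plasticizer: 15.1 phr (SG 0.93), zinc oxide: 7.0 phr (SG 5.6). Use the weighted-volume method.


Sum of weights = 154.9
Volume contributions:
  polymer: 100/1.16 = 86.2069
  filler: 32.8/2.63 = 12.4715
  plasticizer: 15.1/0.93 = 16.2366
  zinc oxide: 7.0/5.6 = 1.2500
Sum of volumes = 116.1649
SG = 154.9 / 116.1649 = 1.333

SG = 1.333


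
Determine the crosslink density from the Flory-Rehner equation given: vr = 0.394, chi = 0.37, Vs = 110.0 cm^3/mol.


ln(1 - vr) = ln(1 - 0.394) = -0.5009
Numerator = -((-0.5009) + 0.394 + 0.37 * 0.394^2) = 0.0494
Denominator = 110.0 * (0.394^(1/3) - 0.394/2) = 58.9714
nu = 0.0494 / 58.9714 = 8.3834e-04 mol/cm^3

8.3834e-04 mol/cm^3


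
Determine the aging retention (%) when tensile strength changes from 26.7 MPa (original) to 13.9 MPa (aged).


Retention = aged / original * 100
= 13.9 / 26.7 * 100
= 52.1%

52.1%


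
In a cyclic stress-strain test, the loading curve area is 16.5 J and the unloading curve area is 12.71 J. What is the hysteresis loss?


Hysteresis loss = loading - unloading
= 16.5 - 12.71
= 3.79 J

3.79 J


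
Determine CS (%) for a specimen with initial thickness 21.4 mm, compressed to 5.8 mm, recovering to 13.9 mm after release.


CS = (t0 - recovered) / (t0 - ts) * 100
= (21.4 - 13.9) / (21.4 - 5.8) * 100
= 7.5 / 15.6 * 100
= 48.1%

48.1%


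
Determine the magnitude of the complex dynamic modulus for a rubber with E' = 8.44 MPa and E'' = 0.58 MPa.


|E*| = sqrt(E'^2 + E''^2)
= sqrt(8.44^2 + 0.58^2)
= sqrt(71.2336 + 0.3364)
= 8.46 MPa

8.46 MPa


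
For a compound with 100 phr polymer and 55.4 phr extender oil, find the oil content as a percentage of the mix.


Oil % = oil / (100 + oil) * 100
= 55.4 / (100 + 55.4) * 100
= 55.4 / 155.4 * 100
= 35.65%

35.65%


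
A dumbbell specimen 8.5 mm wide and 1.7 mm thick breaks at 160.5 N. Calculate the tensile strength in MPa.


Area = width * thickness = 8.5 * 1.7 = 14.45 mm^2
TS = force / area = 160.5 / 14.45 = 11.11 MPa

11.11 MPa


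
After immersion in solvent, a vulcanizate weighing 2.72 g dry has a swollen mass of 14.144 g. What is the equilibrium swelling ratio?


Q = W_swollen / W_dry
Q = 14.144 / 2.72
Q = 5.2

Q = 5.2


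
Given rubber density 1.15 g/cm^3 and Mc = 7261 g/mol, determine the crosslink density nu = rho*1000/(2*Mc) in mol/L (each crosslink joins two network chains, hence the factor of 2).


nu = rho * 1000 / (2 * Mc)
nu = 1.15 * 1000 / (2 * 7261)
nu = 1150.0 / 14522
nu = 0.0792 mol/L

0.0792 mol/L


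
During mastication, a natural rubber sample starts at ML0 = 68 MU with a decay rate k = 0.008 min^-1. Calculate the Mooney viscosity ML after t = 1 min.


ML = ML0 * exp(-k * t)
ML = 68 * exp(-0.008 * 1)
ML = 68 * 0.9920
ML = 67.46 MU

67.46 MU


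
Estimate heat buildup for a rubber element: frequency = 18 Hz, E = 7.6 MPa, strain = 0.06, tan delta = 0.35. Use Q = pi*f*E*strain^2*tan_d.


Q = pi * f * E * strain^2 * tan_d
= pi * 18 * 7.6 * 0.06^2 * 0.35
= pi * 18 * 7.6 * 0.0036 * 0.35
= 0.5415

Q = 0.5415


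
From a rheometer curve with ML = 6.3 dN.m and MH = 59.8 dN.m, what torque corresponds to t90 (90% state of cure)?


M90 = ML + 0.9 * (MH - ML)
M90 = 6.3 + 0.9 * (59.8 - 6.3)
M90 = 6.3 + 0.9 * 53.5
M90 = 54.45 dN.m

54.45 dN.m


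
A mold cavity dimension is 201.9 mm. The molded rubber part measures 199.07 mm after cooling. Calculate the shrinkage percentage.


Shrinkage = (mold - part) / mold * 100
= (201.9 - 199.07) / 201.9 * 100
= 2.83 / 201.9 * 100
= 1.4%

1.4%


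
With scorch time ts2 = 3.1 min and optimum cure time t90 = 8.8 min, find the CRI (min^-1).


CRI = 100 / (t90 - ts2)
= 100 / (8.8 - 3.1)
= 100 / 5.7
= 17.54 min^-1

17.54 min^-1


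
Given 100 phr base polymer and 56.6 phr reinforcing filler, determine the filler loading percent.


Filler % = filler / (rubber + filler) * 100
= 56.6 / (100 + 56.6) * 100
= 56.6 / 156.6 * 100
= 36.14%

36.14%


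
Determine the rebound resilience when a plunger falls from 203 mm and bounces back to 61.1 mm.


Resilience = h_rebound / h_drop * 100
= 61.1 / 203 * 100
= 30.1%

30.1%


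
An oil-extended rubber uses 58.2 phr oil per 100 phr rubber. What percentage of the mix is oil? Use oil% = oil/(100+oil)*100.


Oil % = oil / (100 + oil) * 100
= 58.2 / (100 + 58.2) * 100
= 58.2 / 158.2 * 100
= 36.79%

36.79%


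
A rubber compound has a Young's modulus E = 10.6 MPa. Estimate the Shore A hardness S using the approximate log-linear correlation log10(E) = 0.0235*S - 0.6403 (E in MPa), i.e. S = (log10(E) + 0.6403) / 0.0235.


log10(E) = 0.0235*S - 0.6403  =>  S = (log10(E) + 0.6403) / 0.0235
log10(10.6) = 1.025306
S = (1.025306 + 0.6403) / 0.0235 = 1.665606 / 0.0235
S = 70.9

Shore A = 70.9


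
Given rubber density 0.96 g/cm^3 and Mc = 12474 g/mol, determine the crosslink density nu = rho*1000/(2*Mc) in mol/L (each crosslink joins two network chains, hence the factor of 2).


nu = rho * 1000 / (2 * Mc)
nu = 0.96 * 1000 / (2 * 12474)
nu = 960.0 / 24948
nu = 0.0385 mol/L

0.0385 mol/L


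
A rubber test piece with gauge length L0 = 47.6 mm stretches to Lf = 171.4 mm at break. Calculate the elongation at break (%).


Elongation = (Lf - L0) / L0 * 100
= (171.4 - 47.6) / 47.6 * 100
= 123.8 / 47.6 * 100
= 260.1%

260.1%


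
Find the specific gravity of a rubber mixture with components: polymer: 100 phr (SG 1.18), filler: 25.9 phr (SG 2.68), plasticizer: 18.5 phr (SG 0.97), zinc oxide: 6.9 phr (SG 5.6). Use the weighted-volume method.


Sum of weights = 151.3
Volume contributions:
  polymer: 100/1.18 = 84.7458
  filler: 25.9/2.68 = 9.6642
  plasticizer: 18.5/0.97 = 19.0722
  zinc oxide: 6.9/5.6 = 1.2321
Sum of volumes = 114.7142
SG = 151.3 / 114.7142 = 1.319

SG = 1.319


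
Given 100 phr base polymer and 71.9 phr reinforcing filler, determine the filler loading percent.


Filler % = filler / (rubber + filler) * 100
= 71.9 / (100 + 71.9) * 100
= 71.9 / 171.9 * 100
= 41.83%

41.83%


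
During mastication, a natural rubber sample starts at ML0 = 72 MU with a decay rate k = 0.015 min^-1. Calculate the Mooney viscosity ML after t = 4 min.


ML = ML0 * exp(-k * t)
ML = 72 * exp(-0.015 * 4)
ML = 72 * 0.9418
ML = 67.81 MU

67.81 MU


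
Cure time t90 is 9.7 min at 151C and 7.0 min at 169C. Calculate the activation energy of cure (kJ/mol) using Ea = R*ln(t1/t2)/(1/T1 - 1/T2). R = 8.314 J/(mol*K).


T1 = 424.15 K, T2 = 442.15 K
1/T1 - 1/T2 = 9.5981e-05
ln(t1/t2) = ln(9.7/7.0) = 0.3262
Ea = 8.314 * 0.3262 / 9.5981e-05 = 28257.3560 J/mol
Ea = 28.26 kJ/mol

28.26 kJ/mol


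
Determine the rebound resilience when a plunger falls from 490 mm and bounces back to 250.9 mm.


Resilience = h_rebound / h_drop * 100
= 250.9 / 490 * 100
= 51.2%

51.2%


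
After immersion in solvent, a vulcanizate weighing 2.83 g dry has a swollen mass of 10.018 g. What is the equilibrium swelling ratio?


Q = W_swollen / W_dry
Q = 10.018 / 2.83
Q = 3.54

Q = 3.54


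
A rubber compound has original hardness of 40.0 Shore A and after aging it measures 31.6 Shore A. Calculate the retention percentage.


Retention = aged / original * 100
= 31.6 / 40.0 * 100
= 79.0%

79.0%


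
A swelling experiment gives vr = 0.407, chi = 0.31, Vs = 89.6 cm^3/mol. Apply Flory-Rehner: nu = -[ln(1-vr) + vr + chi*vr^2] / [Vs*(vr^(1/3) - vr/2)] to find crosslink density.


ln(1 - vr) = ln(1 - 0.407) = -0.5226
Numerator = -((-0.5226) + 0.407 + 0.31 * 0.407^2) = 0.0642
Denominator = 89.6 * (0.407^(1/3) - 0.407/2) = 48.1671
nu = 0.0642 / 48.1671 = 0.0013 mol/cm^3

0.0013 mol/cm^3


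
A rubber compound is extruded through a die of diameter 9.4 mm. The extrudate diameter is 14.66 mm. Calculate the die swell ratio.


Die swell ratio = D_extrudate / D_die
= 14.66 / 9.4
= 1.56

Die swell = 1.56


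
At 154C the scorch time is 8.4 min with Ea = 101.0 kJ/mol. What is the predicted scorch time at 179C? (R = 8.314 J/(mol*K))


Convert temperatures: T1 = 154 + 273.15 = 427.15 K, T2 = 179 + 273.15 = 452.15 K
ts2_new = 8.4 * exp(101000 / 8.314 * (1/452.15 - 1/427.15))
1/T2 - 1/T1 = -1.2944e-04
ts2_new = 1.74 min

1.74 min


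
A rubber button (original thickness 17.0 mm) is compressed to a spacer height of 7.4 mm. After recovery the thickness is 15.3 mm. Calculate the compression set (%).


CS = (t0 - recovered) / (t0 - ts) * 100
= (17.0 - 15.3) / (17.0 - 7.4) * 100
= 1.7 / 9.6 * 100
= 17.7%

17.7%


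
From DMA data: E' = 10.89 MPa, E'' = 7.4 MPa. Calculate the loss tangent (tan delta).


tan delta = E'' / E'
= 7.4 / 10.89
= 0.6795

tan delta = 0.6795


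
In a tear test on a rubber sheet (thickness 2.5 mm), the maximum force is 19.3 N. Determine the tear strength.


Tear strength = force / thickness
= 19.3 / 2.5
= 7.72 N/mm

7.72 N/mm


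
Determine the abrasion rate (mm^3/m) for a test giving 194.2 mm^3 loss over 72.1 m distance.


Rate = volume_loss / distance
= 194.2 / 72.1
= 2.693 mm^3/m

2.693 mm^3/m


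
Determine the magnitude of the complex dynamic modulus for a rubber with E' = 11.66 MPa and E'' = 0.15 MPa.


|E*| = sqrt(E'^2 + E''^2)
= sqrt(11.66^2 + 0.15^2)
= sqrt(135.9556 + 0.0225)
= 11.661 MPa

11.661 MPa


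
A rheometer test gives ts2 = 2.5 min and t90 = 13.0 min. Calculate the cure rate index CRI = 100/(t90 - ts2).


CRI = 100 / (t90 - ts2)
= 100 / (13.0 - 2.5)
= 100 / 10.5
= 9.52 min^-1

9.52 min^-1


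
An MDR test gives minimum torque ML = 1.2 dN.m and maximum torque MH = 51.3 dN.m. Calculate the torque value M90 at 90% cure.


M90 = ML + 0.9 * (MH - ML)
M90 = 1.2 + 0.9 * (51.3 - 1.2)
M90 = 1.2 + 0.9 * 50.1
M90 = 46.29 dN.m

46.29 dN.m


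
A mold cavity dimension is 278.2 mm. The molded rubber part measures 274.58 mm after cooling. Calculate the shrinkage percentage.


Shrinkage = (mold - part) / mold * 100
= (278.2 - 274.58) / 278.2 * 100
= 3.62 / 278.2 * 100
= 1.3%

1.3%


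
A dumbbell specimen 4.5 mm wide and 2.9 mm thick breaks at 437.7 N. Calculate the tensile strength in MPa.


Area = width * thickness = 4.5 * 2.9 = 13.05 mm^2
TS = force / area = 437.7 / 13.05 = 33.54 MPa

33.54 MPa


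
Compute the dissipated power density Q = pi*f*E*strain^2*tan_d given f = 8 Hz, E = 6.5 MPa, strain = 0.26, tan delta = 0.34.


Q = pi * f * E * strain^2 * tan_d
= pi * 8 * 6.5 * 0.26^2 * 0.34
= pi * 8 * 6.5 * 0.0676 * 0.34
= 3.7547

Q = 3.7547


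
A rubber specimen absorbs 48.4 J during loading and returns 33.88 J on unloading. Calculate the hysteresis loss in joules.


Hysteresis loss = loading - unloading
= 48.4 - 33.88
= 14.52 J

14.52 J


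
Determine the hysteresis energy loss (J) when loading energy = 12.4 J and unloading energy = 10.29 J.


Hysteresis loss = loading - unloading
= 12.4 - 10.29
= 2.11 J

2.11 J


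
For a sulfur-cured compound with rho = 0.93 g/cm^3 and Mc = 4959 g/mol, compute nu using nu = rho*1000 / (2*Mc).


nu = rho * 1000 / (2 * Mc)
nu = 0.93 * 1000 / (2 * 4959)
nu = 930.0 / 9918
nu = 0.0938 mol/L

0.0938 mol/L


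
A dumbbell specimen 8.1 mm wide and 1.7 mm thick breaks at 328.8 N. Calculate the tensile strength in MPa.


Area = width * thickness = 8.1 * 1.7 = 13.77 mm^2
TS = force / area = 328.8 / 13.77 = 23.88 MPa

23.88 MPa


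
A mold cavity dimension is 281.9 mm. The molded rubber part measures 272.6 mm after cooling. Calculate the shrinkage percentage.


Shrinkage = (mold - part) / mold * 100
= (281.9 - 272.6) / 281.9 * 100
= 9.3 / 281.9 * 100
= 3.3%

3.3%


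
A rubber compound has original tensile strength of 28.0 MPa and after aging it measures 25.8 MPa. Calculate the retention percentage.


Retention = aged / original * 100
= 25.8 / 28.0 * 100
= 92.1%

92.1%


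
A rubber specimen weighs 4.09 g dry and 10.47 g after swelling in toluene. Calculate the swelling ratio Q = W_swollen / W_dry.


Q = W_swollen / W_dry
Q = 10.47 / 4.09
Q = 2.56

Q = 2.56


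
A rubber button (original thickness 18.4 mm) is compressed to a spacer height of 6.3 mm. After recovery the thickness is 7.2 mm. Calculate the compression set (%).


CS = (t0 - recovered) / (t0 - ts) * 100
= (18.4 - 7.2) / (18.4 - 6.3) * 100
= 11.2 / 12.1 * 100
= 92.6%

92.6%


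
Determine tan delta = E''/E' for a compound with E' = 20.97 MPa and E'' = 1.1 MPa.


tan delta = E'' / E'
= 1.1 / 20.97
= 0.0525

tan delta = 0.0525


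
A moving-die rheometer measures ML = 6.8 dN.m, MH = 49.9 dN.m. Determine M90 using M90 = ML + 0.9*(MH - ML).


M90 = ML + 0.9 * (MH - ML)
M90 = 6.8 + 0.9 * (49.9 - 6.8)
M90 = 6.8 + 0.9 * 43.1
M90 = 45.59 dN.m

45.59 dN.m


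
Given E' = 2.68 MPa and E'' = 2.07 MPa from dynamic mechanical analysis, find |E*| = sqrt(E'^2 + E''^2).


|E*| = sqrt(E'^2 + E''^2)
= sqrt(2.68^2 + 2.07^2)
= sqrt(7.1824 + 4.2849)
= 3.386 MPa

3.386 MPa


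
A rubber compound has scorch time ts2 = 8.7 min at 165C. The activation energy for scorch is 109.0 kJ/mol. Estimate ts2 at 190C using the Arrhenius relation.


Convert temperatures: T1 = 165 + 273.15 = 438.15 K, T2 = 190 + 273.15 = 463.15 K
ts2_new = 8.7 * exp(109000 / 8.314 * (1/463.15 - 1/438.15))
1/T2 - 1/T1 = -1.2320e-04
ts2_new = 1.73 min

1.73 min


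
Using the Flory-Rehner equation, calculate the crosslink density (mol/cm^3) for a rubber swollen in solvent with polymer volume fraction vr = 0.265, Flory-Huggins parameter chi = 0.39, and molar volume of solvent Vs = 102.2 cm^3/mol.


ln(1 - vr) = ln(1 - 0.265) = -0.3079
Numerator = -((-0.3079) + 0.265 + 0.39 * 0.265^2) = 0.0155
Denominator = 102.2 * (0.265^(1/3) - 0.265/2) = 52.1032
nu = 0.0155 / 52.1032 = 2.9743e-04 mol/cm^3

2.9743e-04 mol/cm^3


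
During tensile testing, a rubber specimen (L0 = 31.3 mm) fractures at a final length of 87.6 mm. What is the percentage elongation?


Elongation = (Lf - L0) / L0 * 100
= (87.6 - 31.3) / 31.3 * 100
= 56.3 / 31.3 * 100
= 179.9%

179.9%


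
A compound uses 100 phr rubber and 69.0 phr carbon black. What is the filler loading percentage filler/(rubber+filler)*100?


Filler % = filler / (rubber + filler) * 100
= 69.0 / (100 + 69.0) * 100
= 69.0 / 169.0 * 100
= 40.83%

40.83%


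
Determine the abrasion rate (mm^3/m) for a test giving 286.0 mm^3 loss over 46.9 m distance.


Rate = volume_loss / distance
= 286.0 / 46.9
= 6.098 mm^3/m

6.098 mm^3/m


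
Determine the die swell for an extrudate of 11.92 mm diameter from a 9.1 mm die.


Die swell ratio = D_extrudate / D_die
= 11.92 / 9.1
= 1.31

Die swell = 1.31


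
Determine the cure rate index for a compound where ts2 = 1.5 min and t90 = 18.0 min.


CRI = 100 / (t90 - ts2)
= 100 / (18.0 - 1.5)
= 100 / 16.5
= 6.06 min^-1

6.06 min^-1


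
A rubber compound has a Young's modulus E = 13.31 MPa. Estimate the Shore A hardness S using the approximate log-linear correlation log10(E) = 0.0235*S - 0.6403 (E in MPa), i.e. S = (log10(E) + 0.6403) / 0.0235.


log10(E) = 0.0235*S - 0.6403  =>  S = (log10(E) + 0.6403) / 0.0235
log10(13.31) = 1.124178
S = (1.124178 + 0.6403) / 0.0235 = 1.764478 / 0.0235
S = 75.1

Shore A = 75.1


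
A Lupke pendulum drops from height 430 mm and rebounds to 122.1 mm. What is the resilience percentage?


Resilience = h_rebound / h_drop * 100
= 122.1 / 430 * 100
= 28.4%

28.4%


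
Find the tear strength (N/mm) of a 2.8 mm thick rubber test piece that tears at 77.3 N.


Tear strength = force / thickness
= 77.3 / 2.8
= 27.61 N/mm

27.61 N/mm


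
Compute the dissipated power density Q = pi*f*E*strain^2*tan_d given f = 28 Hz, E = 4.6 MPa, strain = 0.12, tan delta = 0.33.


Q = pi * f * E * strain^2 * tan_d
= pi * 28 * 4.6 * 0.12^2 * 0.33
= pi * 28 * 4.6 * 0.0144 * 0.33
= 1.9228

Q = 1.9228


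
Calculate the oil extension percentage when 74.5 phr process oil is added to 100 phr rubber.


Oil % = oil / (100 + oil) * 100
= 74.5 / (100 + 74.5) * 100
= 74.5 / 174.5 * 100
= 42.69%

42.69%


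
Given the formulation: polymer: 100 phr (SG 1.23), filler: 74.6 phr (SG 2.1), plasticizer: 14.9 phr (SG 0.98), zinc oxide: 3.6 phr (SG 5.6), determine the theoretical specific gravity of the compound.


Sum of weights = 193.1
Volume contributions:
  polymer: 100/1.23 = 81.3008
  filler: 74.6/2.1 = 35.5238
  plasticizer: 14.9/0.98 = 15.2041
  zinc oxide: 3.6/5.6 = 0.6429
Sum of volumes = 132.6716
SG = 193.1 / 132.6716 = 1.455

SG = 1.455


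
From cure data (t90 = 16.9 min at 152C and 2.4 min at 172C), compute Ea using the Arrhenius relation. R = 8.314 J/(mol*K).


T1 = 425.15 K, T2 = 445.15 K
1/T1 - 1/T2 = 1.0568e-04
ln(t1/t2) = ln(16.9/2.4) = 1.9518
Ea = 8.314 * 1.9518 / 1.0568e-04 = 153558.5089 J/mol
Ea = 153.56 kJ/mol

153.56 kJ/mol


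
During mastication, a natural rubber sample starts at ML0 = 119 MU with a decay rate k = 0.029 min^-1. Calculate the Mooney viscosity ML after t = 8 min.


ML = ML0 * exp(-k * t)
ML = 119 * exp(-0.029 * 8)
ML = 119 * 0.7929
ML = 94.36 MU

94.36 MU


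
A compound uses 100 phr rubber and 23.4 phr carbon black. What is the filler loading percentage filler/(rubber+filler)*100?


Filler % = filler / (rubber + filler) * 100
= 23.4 / (100 + 23.4) * 100
= 23.4 / 123.4 * 100
= 18.96%

18.96%


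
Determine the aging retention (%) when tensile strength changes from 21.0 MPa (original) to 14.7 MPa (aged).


Retention = aged / original * 100
= 14.7 / 21.0 * 100
= 70.0%

70.0%


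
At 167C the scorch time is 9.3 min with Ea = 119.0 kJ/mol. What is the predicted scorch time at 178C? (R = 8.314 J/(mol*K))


Convert temperatures: T1 = 167 + 273.15 = 440.15 K, T2 = 178 + 273.15 = 451.15 K
ts2_new = 9.3 * exp(119000 / 8.314 * (1/451.15 - 1/440.15))
1/T2 - 1/T1 = -5.5395e-05
ts2_new = 4.21 min

4.21 min


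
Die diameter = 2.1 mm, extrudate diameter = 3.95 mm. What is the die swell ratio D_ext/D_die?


Die swell ratio = D_extrudate / D_die
= 3.95 / 2.1
= 1.881

Die swell = 1.881


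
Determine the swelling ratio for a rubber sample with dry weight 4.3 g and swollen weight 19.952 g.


Q = W_swollen / W_dry
Q = 19.952 / 4.3
Q = 4.64

Q = 4.64


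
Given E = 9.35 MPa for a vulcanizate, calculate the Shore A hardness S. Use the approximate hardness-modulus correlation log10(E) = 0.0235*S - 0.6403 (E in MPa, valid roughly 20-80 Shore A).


log10(E) = 0.0235*S - 0.6403  =>  S = (log10(E) + 0.6403) / 0.0235
log10(9.35) = 0.970812
S = (0.970812 + 0.6403) / 0.0235 = 1.611112 / 0.0235
S = 68.6

Shore A = 68.6


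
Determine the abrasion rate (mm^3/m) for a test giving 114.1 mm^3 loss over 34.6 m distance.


Rate = volume_loss / distance
= 114.1 / 34.6
= 3.298 mm^3/m

3.298 mm^3/m


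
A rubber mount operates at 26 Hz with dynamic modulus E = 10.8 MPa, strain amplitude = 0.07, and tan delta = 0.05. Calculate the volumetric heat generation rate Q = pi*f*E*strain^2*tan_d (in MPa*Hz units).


Q = pi * f * E * strain^2 * tan_d
= pi * 26 * 10.8 * 0.07^2 * 0.05
= pi * 26 * 10.8 * 0.0049 * 0.05
= 0.2161

Q = 0.2161


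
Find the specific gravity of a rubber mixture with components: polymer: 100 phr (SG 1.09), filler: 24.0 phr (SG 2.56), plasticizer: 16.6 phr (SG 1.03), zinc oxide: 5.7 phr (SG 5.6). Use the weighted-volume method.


Sum of weights = 146.3
Volume contributions:
  polymer: 100/1.09 = 91.7431
  filler: 24.0/2.56 = 9.3750
  plasticizer: 16.6/1.03 = 16.1165
  zinc oxide: 5.7/5.6 = 1.0179
Sum of volumes = 118.2525
SG = 146.3 / 118.2525 = 1.237

SG = 1.237


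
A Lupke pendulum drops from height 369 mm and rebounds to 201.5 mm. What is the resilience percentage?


Resilience = h_rebound / h_drop * 100
= 201.5 / 369 * 100
= 54.6%

54.6%


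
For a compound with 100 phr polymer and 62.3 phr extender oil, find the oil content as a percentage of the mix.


Oil % = oil / (100 + oil) * 100
= 62.3 / (100 + 62.3) * 100
= 62.3 / 162.3 * 100
= 38.39%

38.39%


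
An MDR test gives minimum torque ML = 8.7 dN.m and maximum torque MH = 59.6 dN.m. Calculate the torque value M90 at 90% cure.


M90 = ML + 0.9 * (MH - ML)
M90 = 8.7 + 0.9 * (59.6 - 8.7)
M90 = 8.7 + 0.9 * 50.9
M90 = 54.51 dN.m

54.51 dN.m


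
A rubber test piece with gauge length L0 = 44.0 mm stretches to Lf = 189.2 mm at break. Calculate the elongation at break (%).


Elongation = (Lf - L0) / L0 * 100
= (189.2 - 44.0) / 44.0 * 100
= 145.2 / 44.0 * 100
= 330.0%

330.0%


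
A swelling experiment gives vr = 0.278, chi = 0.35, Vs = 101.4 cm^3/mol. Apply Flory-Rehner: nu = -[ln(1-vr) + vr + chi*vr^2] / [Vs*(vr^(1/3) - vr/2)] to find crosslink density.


ln(1 - vr) = ln(1 - 0.278) = -0.3257
Numerator = -((-0.3257) + 0.278 + 0.35 * 0.278^2) = 0.0207
Denominator = 101.4 * (0.278^(1/3) - 0.278/2) = 52.0843
nu = 0.0207 / 52.0843 = 3.9706e-04 mol/cm^3

3.9706e-04 mol/cm^3


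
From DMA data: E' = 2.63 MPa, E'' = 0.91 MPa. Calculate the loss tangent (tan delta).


tan delta = E'' / E'
= 0.91 / 2.63
= 0.346

tan delta = 0.346


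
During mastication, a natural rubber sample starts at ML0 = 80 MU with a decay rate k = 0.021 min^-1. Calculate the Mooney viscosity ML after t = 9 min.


ML = ML0 * exp(-k * t)
ML = 80 * exp(-0.021 * 9)
ML = 80 * 0.8278
ML = 66.22 MU

66.22 MU


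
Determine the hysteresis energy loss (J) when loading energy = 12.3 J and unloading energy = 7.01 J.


Hysteresis loss = loading - unloading
= 12.3 - 7.01
= 5.29 J

5.29 J


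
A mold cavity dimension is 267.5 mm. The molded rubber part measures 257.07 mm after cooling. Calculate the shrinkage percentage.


Shrinkage = (mold - part) / mold * 100
= (267.5 - 257.07) / 267.5 * 100
= 10.43 / 267.5 * 100
= 3.9%

3.9%


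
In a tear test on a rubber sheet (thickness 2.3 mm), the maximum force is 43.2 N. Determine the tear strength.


Tear strength = force / thickness
= 43.2 / 2.3
= 18.78 N/mm

18.78 N/mm


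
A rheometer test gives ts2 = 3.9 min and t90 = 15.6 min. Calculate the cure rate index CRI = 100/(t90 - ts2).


CRI = 100 / (t90 - ts2)
= 100 / (15.6 - 3.9)
= 100 / 11.7
= 8.55 min^-1

8.55 min^-1


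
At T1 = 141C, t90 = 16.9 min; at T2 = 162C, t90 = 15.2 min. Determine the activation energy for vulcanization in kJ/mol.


T1 = 414.15 K, T2 = 435.15 K
1/T1 - 1/T2 = 1.1653e-04
ln(t1/t2) = ln(16.9/15.2) = 0.1060
Ea = 8.314 * 0.1060 / 1.1653e-04 = 7564.2832 J/mol
Ea = 7.56 kJ/mol

7.56 kJ/mol


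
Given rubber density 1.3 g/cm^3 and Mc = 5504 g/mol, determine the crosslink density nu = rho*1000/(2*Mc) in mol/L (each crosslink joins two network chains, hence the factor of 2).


nu = rho * 1000 / (2 * Mc)
nu = 1.3 * 1000 / (2 * 5504)
nu = 1300.0 / 11008
nu = 0.1181 mol/L

0.1181 mol/L


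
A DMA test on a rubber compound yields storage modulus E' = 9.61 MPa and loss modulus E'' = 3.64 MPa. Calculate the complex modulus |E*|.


|E*| = sqrt(E'^2 + E''^2)
= sqrt(9.61^2 + 3.64^2)
= sqrt(92.3521 + 13.2496)
= 10.276 MPa

10.276 MPa


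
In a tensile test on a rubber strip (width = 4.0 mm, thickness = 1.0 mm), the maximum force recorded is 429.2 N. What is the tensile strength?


Area = width * thickness = 4.0 * 1.0 = 4.0 mm^2
TS = force / area = 429.2 / 4.0 = 107.3 MPa

107.3 MPa


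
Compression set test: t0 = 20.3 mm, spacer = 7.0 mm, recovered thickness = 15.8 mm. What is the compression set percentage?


CS = (t0 - recovered) / (t0 - ts) * 100
= (20.3 - 15.8) / (20.3 - 7.0) * 100
= 4.5 / 13.3 * 100
= 33.8%

33.8%


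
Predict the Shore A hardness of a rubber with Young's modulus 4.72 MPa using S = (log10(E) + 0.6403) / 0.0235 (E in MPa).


log10(E) = 0.0235*S - 0.6403  =>  S = (log10(E) + 0.6403) / 0.0235
log10(4.72) = 0.673942
S = (0.673942 + 0.6403) / 0.0235 = 1.314242 / 0.0235
S = 55.9

Shore A = 55.9


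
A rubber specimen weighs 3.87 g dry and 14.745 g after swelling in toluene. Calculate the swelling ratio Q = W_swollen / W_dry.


Q = W_swollen / W_dry
Q = 14.745 / 3.87
Q = 3.81

Q = 3.81
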